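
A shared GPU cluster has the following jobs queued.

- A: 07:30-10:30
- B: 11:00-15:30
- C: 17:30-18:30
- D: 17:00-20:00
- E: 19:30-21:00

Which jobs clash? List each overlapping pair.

C & D, D & E

Two intervals overlap when each starts before the other ends.
Sorted by start: A, B, D, C, E.
B starts after A ends, so nothing later overlaps A either.
D starts after B ends, so nothing later overlaps B either.
C starts before D ends → D and C overlap.
E starts before D ends → D and E overlap.
E starts after C ends.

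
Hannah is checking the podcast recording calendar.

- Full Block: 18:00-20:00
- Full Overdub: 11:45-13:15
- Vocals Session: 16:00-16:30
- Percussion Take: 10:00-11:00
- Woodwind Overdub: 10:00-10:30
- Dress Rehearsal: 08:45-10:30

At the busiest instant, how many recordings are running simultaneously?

3

Sweep the timeline, counting +1 at each start and −1 at each end (ends before starts at a tie):
08:45 start Dress Rehearsal → 1
10:00 start Percussion Take → 2
10:00 start Woodwind Overdub → 3
10:30 end Dress Rehearsal → 2
10:30 end Woodwind Overdub → 1
11:00 end Percussion Take → 0
11:45 start Full Overdub → 1
13:15 end Full Overdub → 0
16:00 start Vocals Session → 1
16:30 end Vocals Session → 0
18:00 start Full Block → 1
20:00 end Full Block → 0
Peak is 3, at 10:00 (Dress Rehearsal, Percussion Take, Woodwind Overdub).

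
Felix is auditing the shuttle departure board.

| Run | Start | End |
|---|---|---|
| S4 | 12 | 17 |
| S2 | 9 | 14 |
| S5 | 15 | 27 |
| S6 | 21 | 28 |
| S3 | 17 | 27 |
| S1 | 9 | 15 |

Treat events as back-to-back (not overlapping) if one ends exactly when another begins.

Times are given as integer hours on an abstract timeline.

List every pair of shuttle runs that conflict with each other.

Sorted by start: S1, S2, S4, S5, S3, S6.
S2 starts before S1 ends → S1 and S2 overlap.
S4 starts before S1 ends → S1 and S4 overlap.
S5 starts exactly when S1 ends (back-to-back, no overlap); S1 is clear from here.
S4 starts before S2 ends → S2 and S4 overlap.
S5 starts after S2 ends; S2 is clear from here.
S5 starts before S4 ends → S4 and S5 overlap.
S3 starts exactly when S4 ends (back-to-back, no overlap); S4 is clear from here.
S3 starts before S5 ends → S5 and S3 overlap.
S6 starts before S5 ends → S5 and S6 overlap.
S6 starts before S3 ends → S3 and S6 overlap.

S1 & S2, S1 & S4, S2 & S4, S3 & S5, S3 & S6, S4 & S5, S5 & S6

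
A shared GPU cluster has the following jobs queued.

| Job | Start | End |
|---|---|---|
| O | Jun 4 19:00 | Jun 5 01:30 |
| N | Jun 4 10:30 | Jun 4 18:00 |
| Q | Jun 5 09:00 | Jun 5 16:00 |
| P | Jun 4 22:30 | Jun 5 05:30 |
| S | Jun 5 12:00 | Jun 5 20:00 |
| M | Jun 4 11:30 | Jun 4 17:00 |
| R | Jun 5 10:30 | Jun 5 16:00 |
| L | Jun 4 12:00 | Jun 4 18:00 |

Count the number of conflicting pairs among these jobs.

Two intervals overlap when each starts before the other ends.
Sorted by start: N, M, L, O, P, Q, R, S.
M starts before N ends → N and M overlap.
L starts before N ends → N and L overlap.
O starts after N ends, so N has no further overlaps.
L starts before M ends → M and L overlap.
O starts after M ends, so M has no further overlaps.
O starts after L ends, so L has no further overlaps.
P starts before O ends → O and P overlap.
Q starts after O ends, so O has no further overlaps.
Q starts after P ends, so P has no further overlaps.
R starts before Q ends → Q and R overlap.
S starts before Q ends → Q and S overlap.
S starts before R ends → R and S overlap.
Overlapping pairs: L & M, L & N, M & N, O & P, Q & R, Q & S, R & S — 7 in total.

7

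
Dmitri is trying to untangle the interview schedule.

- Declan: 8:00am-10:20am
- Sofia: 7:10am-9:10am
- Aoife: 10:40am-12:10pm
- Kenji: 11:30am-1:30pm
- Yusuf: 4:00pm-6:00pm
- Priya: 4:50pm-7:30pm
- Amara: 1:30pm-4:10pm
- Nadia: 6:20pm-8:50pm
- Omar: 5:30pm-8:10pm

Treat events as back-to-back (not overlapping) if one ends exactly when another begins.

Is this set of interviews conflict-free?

No

Sorted by start: Sofia, Declan, Aoife, Kenji, Amara, Yusuf, Priya, Omar, Nadia.
Declan starts before Sofia ends → Sofia and Declan overlap.
That's a conflict, so the schedule is not conflict-free.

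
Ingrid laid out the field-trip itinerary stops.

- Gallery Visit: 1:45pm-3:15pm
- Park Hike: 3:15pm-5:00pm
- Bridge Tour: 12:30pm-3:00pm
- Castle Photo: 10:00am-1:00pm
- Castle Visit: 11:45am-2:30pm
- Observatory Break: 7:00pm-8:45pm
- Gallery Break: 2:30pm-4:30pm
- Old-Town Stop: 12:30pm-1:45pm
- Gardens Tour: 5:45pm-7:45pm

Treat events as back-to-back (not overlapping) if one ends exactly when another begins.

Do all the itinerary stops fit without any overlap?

No

Sorted by start: Castle Photo, Castle Visit, Old-Town Stop, Bridge Tour, Gallery Visit, Gallery Break, Park Hike, Gardens Tour, Observatory Break.
Castle Visit starts before Castle Photo ends → Castle Photo and Castle Visit overlap.
That's a conflict, so the schedule is not conflict-free.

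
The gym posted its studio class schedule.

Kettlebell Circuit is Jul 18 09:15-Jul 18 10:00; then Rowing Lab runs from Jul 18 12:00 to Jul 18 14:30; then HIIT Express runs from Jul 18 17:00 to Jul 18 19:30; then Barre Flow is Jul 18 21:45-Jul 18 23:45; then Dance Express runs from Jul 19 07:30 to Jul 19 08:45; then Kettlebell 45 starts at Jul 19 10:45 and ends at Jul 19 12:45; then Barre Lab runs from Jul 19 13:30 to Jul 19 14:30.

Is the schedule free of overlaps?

Two intervals overlap when each starts before the other ends.
Sorted by start: Kettlebell Circuit, Rowing Lab, HIIT Express, Barre Flow, Dance Express, Kettlebell 45, Barre Lab.
Rowing Lab starts after Kettlebell Circuit ends; Kettlebell Circuit is clear from here.
HIIT Express starts after Rowing Lab ends; Rowing Lab is clear from here.
Barre Flow starts after HIIT Express ends; HIIT Express is clear from here.
Dance Express starts after Barre Flow ends; Barre Flow is clear from here.
Kettlebell 45 starts after Dance Express ends; Dance Express is clear from here.
Barre Lab starts after Kettlebell 45 ends.
Every pair is clear; the schedule has no overlaps.

Yes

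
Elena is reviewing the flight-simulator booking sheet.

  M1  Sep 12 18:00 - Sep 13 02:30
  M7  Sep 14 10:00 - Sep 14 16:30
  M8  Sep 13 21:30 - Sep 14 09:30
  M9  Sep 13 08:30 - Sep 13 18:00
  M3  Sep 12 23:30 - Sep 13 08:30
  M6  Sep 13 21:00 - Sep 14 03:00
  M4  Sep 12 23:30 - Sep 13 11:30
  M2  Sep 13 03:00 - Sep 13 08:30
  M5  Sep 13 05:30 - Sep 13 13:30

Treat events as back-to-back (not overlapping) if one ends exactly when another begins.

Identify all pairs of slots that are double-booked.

Sorted by start: M1, M3, M4, M2, M5, M9, M6, M8, M7.
M3 starts before M1 ends → M1 and M3 overlap.
M4 starts before M1 ends → M1 and M4 overlap.
M2 starts after M1 ends, so M1 has no further overlaps.
M4 starts before M3 ends → M3 and M4 overlap.
M2 starts before M3 ends → M3 and M2 overlap.
M5 starts before M3 ends → M3 and M5 overlap.
M9 starts exactly when M3 ends (back-to-back, no overlap), so M3 has no further overlaps.
M2 starts before M4 ends → M4 and M2 overlap.
M5 starts before M4 ends → M4 and M5 overlap.
M9 starts before M4 ends → M4 and M9 overlap.
M6 starts after M4 ends, so M4 has no further overlaps.
M5 starts before M2 ends → M2 and M5 overlap.
M9 starts exactly when M2 ends (back-to-back, no overlap), so M2 has no further overlaps.
M9 starts before M5 ends → M5 and M9 overlap.
M6 starts after M5 ends, so M5 has no further overlaps.
M6 starts after M9 ends, so M9 has no further overlaps.
M8 starts before M6 ends → M6 and M8 overlap.
M7 starts after M6 ends.
M7 starts after M8 ends.

M1 & M3, M1 & M4, M2 & M3, M2 & M4, M2 & M5, M3 & M4, M3 & M5, M4 & M5, M4 & M9, M5 & M9, M6 & M8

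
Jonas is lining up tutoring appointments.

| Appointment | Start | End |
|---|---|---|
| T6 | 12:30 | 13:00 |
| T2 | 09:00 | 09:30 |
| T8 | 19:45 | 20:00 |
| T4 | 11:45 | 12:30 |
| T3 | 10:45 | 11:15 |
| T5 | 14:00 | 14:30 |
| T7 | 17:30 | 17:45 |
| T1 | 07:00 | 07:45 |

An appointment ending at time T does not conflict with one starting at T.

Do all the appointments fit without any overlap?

Yes

Sorted by start: T1, T2, T3, T4, T6, T5, T7, T8.
T2 starts after T1 ends; T1 is clear from here.
T3 starts after T2 ends; T2 is clear from here.
T4 starts after T3 ends; T3 is clear from here.
T6 starts exactly when T4 ends (back-to-back, no overlap); T4 is clear from here.
T5 starts after T6 ends; T6 is clear from here.
T7 starts after T5 ends; T5 is clear from here.
T8 starts after T7 ends.
Every pair is clear; the schedule has no overlaps.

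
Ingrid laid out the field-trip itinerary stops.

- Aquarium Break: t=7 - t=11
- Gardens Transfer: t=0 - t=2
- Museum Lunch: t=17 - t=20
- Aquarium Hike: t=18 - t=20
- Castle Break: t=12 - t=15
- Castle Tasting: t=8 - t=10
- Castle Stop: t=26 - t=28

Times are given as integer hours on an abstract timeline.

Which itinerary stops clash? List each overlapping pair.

Sorted by start: Gardens Transfer, Aquarium Break, Castle Tasting, Castle Break, Museum Lunch, Aquarium Hike, Castle Stop.
Aquarium Break starts after Gardens Transfer ends, so Gardens Transfer has no further overlaps.
Castle Tasting starts before Aquarium Break ends → Aquarium Break and Castle Tasting overlap.
Castle Break starts after Aquarium Break ends, so Aquarium Break has no further overlaps.
Castle Break starts after Castle Tasting ends, so Castle Tasting has no further overlaps.
Museum Lunch starts after Castle Break ends, so Castle Break has no further overlaps.
Aquarium Hike starts before Museum Lunch ends → Museum Lunch and Aquarium Hike overlap.
Castle Stop starts after Museum Lunch ends.
Castle Stop starts after Aquarium Hike ends.

Aquarium Break & Castle Tasting, Aquarium Hike & Museum Lunch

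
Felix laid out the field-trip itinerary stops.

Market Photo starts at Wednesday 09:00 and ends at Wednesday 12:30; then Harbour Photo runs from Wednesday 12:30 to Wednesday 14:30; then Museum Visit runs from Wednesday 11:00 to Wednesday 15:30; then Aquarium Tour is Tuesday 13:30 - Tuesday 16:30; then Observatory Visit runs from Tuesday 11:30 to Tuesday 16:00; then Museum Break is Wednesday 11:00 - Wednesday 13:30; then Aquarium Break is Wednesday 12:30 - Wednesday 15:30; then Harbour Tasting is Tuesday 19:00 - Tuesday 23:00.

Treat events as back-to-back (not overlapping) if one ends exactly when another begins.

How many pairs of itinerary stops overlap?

Sorted by start: Observatory Visit, Aquarium Tour, Harbour Tasting, Market Photo, Museum Break, Museum Visit, Aquarium Break, Harbour Photo.
Aquarium Tour starts before Observatory Visit ends → Observatory Visit and Aquarium Tour overlap.
Harbour Tasting starts after Observatory Visit ends — done with Observatory Visit.
Harbour Tasting starts after Aquarium Tour ends — done with Aquarium Tour.
Market Photo starts after Harbour Tasting ends — done with Harbour Tasting.
Museum Break starts before Market Photo ends → Market Photo and Museum Break overlap.
Museum Visit starts before Market Photo ends → Market Photo and Museum Visit overlap.
Aquarium Break starts exactly when Market Photo ends (back-to-back, no overlap) — done with Market Photo.
Museum Visit starts before Museum Break ends → Museum Break and Museum Visit overlap.
Aquarium Break starts before Museum Break ends → Museum Break and Aquarium Break overlap.
Harbour Photo starts before Museum Break ends → Museum Break and Harbour Photo overlap.
Aquarium Break starts before Museum Visit ends → Museum Visit and Aquarium Break overlap.
Harbour Photo starts before Museum Visit ends → Museum Visit and Harbour Photo overlap.
Harbour Photo starts before Aquarium Break ends → Aquarium Break and Harbour Photo overlap.
Overlapping pairs: Aquarium Break & Harbour Photo, Aquarium Break & Museum Break, Aquarium Break & Museum Visit, Aquarium Tour & Observatory Visit, Harbour Photo & Museum Break, Harbour Photo & Museum Visit, Market Photo & Museum Break, Market Photo & Museum Visit, Museum Break & Museum Visit — 9 in total.

9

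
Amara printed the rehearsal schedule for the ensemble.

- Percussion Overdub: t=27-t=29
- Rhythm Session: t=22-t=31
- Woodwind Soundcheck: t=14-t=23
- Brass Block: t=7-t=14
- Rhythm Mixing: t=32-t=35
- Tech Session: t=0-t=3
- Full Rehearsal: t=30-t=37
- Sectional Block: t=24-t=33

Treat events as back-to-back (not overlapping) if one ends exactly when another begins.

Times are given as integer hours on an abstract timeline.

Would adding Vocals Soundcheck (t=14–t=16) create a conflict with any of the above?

Yes — it overlaps Woodwind Soundcheck

Tech Session: ends t=3 at or before Vocals Soundcheck starts t=14 → clear.
Brass Block: ends t=14 at or before Vocals Soundcheck starts t=14 → clear.
Woodwind Soundcheck: starts t=14 before Vocals Soundcheck ends t=16, and ends t=23 after Vocals Soundcheck starts t=14 → overlap.
Rhythm Session: starts t=22 at or after Vocals Soundcheck ends t=16 → clear.
Sectional Block: starts t=24 at or after Vocals Soundcheck ends t=16 → clear.
Percussion Overdub: starts t=27 at or after Vocals Soundcheck ends t=16 → clear.
Full Rehearsal: starts t=30 at or after Vocals Soundcheck ends t=16 → clear.
Rhythm Mixing: starts t=32 at or after Vocals Soundcheck ends t=16 → clear.
Vocals Soundcheck overlaps Woodwind Soundcheck.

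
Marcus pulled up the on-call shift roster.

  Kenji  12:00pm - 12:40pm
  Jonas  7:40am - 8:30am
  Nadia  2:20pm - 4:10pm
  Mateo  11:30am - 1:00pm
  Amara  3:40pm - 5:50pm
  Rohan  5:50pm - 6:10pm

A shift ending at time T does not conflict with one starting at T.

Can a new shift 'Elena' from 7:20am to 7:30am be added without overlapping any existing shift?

Jonas: starts 7:40am at or after Elena ends 7:30am → clear.
Mateo: starts 11:30am at or after Elena ends 7:30am → clear.
Kenji: starts 12:00pm at or after Elena ends 7:30am → clear.
Nadia: starts 2:20pm at or after Elena ends 7:30am → clear.
Amara: starts 3:40pm at or after Elena ends 7:30am → clear.
Rohan: starts 5:50pm at or after Elena ends 7:30am → clear.

Yes — the slot is free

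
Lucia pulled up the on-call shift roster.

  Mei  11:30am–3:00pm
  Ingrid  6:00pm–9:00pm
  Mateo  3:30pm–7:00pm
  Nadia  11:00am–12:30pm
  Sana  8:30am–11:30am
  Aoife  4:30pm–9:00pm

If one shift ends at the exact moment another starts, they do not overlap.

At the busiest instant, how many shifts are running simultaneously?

Sweep the timeline, counting +1 at each start and −1 at each end (ends before starts at a tie):
8:30am start Sana → 1
11:00am start Nadia → 2
11:30am end Sana → 1
11:30am start Mei → 2
12:30pm end Nadia → 1
3:00pm end Mei → 0
3:30pm start Mateo → 1
4:30pm start Aoife → 2
6:00pm start Ingrid → 3
7:00pm end Mateo → 2
9:00pm end Aoife → 1
9:00pm end Ingrid → 0
Peak is 3, at 6:00pm (Aoife, Ingrid, Mateo).

3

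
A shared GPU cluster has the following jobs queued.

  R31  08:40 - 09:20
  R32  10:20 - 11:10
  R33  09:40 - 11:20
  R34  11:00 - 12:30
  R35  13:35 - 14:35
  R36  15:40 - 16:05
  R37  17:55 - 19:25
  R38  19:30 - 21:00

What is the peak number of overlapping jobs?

Sweep the timeline, counting +1 at each start and −1 at each end (ends before starts at a tie):
08:40 start R31 → 1
09:20 end R31 → 0
09:40 start R33 → 1
10:20 start R32 → 2
11:00 start R34 → 3
11:10 end R32 → 2
11:20 end R33 → 1
12:30 end R34 → 0
13:35 start R35 → 1
14:35 end R35 → 0
15:40 start R36 → 1
16:05 end R36 → 0
17:55 start R37 → 1
19:25 end R37 → 0
19:30 start R38 → 1
21:00 end R38 → 0
Peak is 3, at 11:00 (R32, R33, R34).

3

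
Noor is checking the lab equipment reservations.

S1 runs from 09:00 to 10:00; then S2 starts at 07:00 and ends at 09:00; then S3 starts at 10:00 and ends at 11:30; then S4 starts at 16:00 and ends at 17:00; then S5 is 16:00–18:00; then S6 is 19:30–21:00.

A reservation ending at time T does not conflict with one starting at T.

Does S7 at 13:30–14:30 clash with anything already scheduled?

No — it doesn't clash with anything

S2: ends 09:00 at or before S7 starts 13:30 → clear.
S1: ends 10:00 at or before S7 starts 13:30 → clear.
S3: ends 11:30 at or before S7 starts 13:30 → clear.
S4: starts 16:00 at or after S7 ends 14:30 → clear.
S5: starts 16:00 at or after S7 ends 14:30 → clear.
S6: starts 19:30 at or after S7 ends 14:30 → clear.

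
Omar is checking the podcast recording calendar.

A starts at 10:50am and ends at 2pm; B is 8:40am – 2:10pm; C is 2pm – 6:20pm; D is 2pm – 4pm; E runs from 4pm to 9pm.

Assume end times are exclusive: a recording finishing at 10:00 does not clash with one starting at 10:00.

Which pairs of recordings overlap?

Check each pair: they overlap iff neither finishes before the other starts.
Sorted by start: B, A, C, D, E.
A starts before B ends → B and A overlap.
C starts before B ends → B and C overlap.
D starts before B ends → B and D overlap.
E starts after B ends.
C starts exactly when A ends (back-to-back, no overlap), so A has no further overlaps.
D starts before C ends → C and D overlap.
E starts before C ends → C and E overlap.
E starts exactly when D ends (back-to-back, no overlap).

A & B, B & C, B & D, C & D, C & E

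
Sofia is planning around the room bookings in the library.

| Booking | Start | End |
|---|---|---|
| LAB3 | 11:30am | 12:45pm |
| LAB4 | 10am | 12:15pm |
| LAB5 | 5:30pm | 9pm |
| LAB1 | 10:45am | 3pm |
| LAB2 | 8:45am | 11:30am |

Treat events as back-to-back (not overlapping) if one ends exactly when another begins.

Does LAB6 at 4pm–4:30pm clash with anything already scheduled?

LAB2: ends 11:30am at or before LAB6 starts 4pm → clear.
LAB4: ends 12:15pm at or before LAB6 starts 4pm → clear.
LAB1: ends 3pm at or before LAB6 starts 4pm → clear.
LAB3: ends 12:45pm at or before LAB6 starts 4pm → clear.
LAB5: starts 5:30pm at or after LAB6 ends 4:30pm → clear.

No — it doesn't clash with anything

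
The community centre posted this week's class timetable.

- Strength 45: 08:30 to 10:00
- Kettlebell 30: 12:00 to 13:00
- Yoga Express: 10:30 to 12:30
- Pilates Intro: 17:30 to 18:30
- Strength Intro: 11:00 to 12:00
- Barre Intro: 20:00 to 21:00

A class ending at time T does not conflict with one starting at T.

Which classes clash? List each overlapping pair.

Sorted by start: Strength 45, Yoga Express, Strength Intro, Kettlebell 30, Pilates Intro, Barre Intro.
Yoga Express starts after Strength 45 ends — done with Strength 45.
Strength Intro starts before Yoga Express ends → Yoga Express and Strength Intro overlap.
Kettlebell 30 starts before Yoga Express ends → Yoga Express and Kettlebell 30 overlap.
Pilates Intro starts after Yoga Express ends — done with Yoga Express.
Kettlebell 30 starts exactly when Strength Intro ends (back-to-back, no overlap) — done with Strength Intro.
Pilates Intro starts after Kettlebell 30 ends — done with Kettlebell 30.
Barre Intro starts after Pilates Intro ends.

Kettlebell 30 & Yoga Express, Strength Intro & Yoga Express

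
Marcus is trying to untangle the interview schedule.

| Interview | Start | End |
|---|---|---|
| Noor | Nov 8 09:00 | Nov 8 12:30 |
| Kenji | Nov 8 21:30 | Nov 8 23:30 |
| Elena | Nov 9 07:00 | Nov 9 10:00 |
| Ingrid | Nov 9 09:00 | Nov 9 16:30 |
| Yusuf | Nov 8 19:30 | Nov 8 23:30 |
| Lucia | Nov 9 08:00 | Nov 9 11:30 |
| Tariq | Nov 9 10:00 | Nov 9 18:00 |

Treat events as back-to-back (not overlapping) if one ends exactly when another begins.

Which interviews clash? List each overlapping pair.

Check each pair: they overlap iff neither finishes before the other starts.
Sorted by start: Noor, Yusuf, Kenji, Elena, Lucia, Ingrid, Tariq.
Yusuf starts after Noor ends — done with Noor.
Kenji starts before Yusuf ends → Yusuf and Kenji overlap.
Elena starts after Yusuf ends — done with Yusuf.
Elena starts after Kenji ends — done with Kenji.
Lucia starts before Elena ends → Elena and Lucia overlap.
Ingrid starts before Elena ends → Elena and Ingrid overlap.
Tariq starts exactly when Elena ends (back-to-back, no overlap).
Ingrid starts before Lucia ends → Lucia and Ingrid overlap.
Tariq starts before Lucia ends → Lucia and Tariq overlap.
Tariq starts before Ingrid ends → Ingrid and Tariq overlap.

Elena & Ingrid, Elena & Lucia, Ingrid & Lucia, Ingrid & Tariq, Kenji & Yusuf, Lucia & Tariq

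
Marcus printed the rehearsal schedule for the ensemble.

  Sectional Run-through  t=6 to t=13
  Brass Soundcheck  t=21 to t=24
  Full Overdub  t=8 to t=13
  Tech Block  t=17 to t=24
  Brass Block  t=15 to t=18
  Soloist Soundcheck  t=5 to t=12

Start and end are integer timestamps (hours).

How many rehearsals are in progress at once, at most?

3

Walk through starts and ends in time order (an end at T is processed before a start at T):
t=5 start Soloist Soundcheck → 1
t=6 start Sectional Run-through → 2
t=8 start Full Overdub → 3
t=12 end Soloist Soundcheck → 2
t=13 end Full Overdub → 1
t=13 end Sectional Run-through → 0
t=15 start Brass Block → 1
t=17 start Tech Block → 2
t=18 end Brass Block → 1
t=21 start Brass Soundcheck → 2
t=24 end Brass Soundcheck → 1
t=24 end Tech Block → 0
Peak is 3, at t=8 (Full Overdub, Sectional Run-through, Soloist Soundcheck).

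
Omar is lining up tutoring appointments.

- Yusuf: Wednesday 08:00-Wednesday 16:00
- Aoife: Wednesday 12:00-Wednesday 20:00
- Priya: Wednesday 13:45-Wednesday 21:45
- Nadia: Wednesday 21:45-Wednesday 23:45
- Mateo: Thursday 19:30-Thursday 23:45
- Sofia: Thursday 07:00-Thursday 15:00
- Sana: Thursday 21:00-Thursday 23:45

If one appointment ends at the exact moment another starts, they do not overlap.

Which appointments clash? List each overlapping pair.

Aoife & Priya, Aoife & Yusuf, Mateo & Sana, Priya & Yusuf

Sorted by start: Yusuf, Aoife, Priya, Nadia, Sofia, Mateo, Sana.
Aoife starts before Yusuf ends → Yusuf and Aoife overlap.
Priya starts before Yusuf ends → Yusuf and Priya overlap.
Nadia starts after Yusuf ends, so nothing later overlaps Yusuf either.
Priya starts before Aoife ends → Aoife and Priya overlap.
Nadia starts after Aoife ends, so nothing later overlaps Aoife either.
Nadia starts exactly when Priya ends (back-to-back, no overlap), so nothing later overlaps Priya either.
Sofia starts after Nadia ends, so nothing later overlaps Nadia either.
Mateo starts after Sofia ends, so nothing later overlaps Sofia either.
Sana starts before Mateo ends → Mateo and Sana overlap.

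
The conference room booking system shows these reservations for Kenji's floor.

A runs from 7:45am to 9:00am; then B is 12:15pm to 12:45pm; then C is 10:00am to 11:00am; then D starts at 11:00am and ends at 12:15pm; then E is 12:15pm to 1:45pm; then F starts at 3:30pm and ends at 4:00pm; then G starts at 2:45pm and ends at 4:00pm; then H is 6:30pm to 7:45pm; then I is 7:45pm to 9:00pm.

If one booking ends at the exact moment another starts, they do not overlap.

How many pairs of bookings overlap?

Sorted by start: A, C, D, B, E, G, F, H, I.
C starts after A ends, so A has no further overlaps.
D starts exactly when C ends (back-to-back, no overlap), so C has no further overlaps.
B starts exactly when D ends (back-to-back, no overlap), so D has no further overlaps.
E starts before B ends → B and E overlap.
G starts after B ends, so B has no further overlaps.
G starts after E ends, so E has no further overlaps.
F starts before G ends → G and F overlap.
H starts after G ends, so G has no further overlaps.
H starts after F ends, so F has no further overlaps.
I starts exactly when H ends (back-to-back, no overlap).
Overlapping pairs: B & E, F & G — 2 in total.

2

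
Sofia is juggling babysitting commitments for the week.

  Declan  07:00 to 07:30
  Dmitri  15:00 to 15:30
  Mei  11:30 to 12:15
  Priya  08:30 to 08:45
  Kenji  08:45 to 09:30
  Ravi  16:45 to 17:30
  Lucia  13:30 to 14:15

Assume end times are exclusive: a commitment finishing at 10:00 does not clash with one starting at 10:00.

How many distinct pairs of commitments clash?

Sorted by start: Declan, Priya, Kenji, Mei, Lucia, Dmitri, Ravi.
Priya starts after Declan ends — done with Declan.
Kenji starts exactly when Priya ends (back-to-back, no overlap) — done with Priya.
Mei starts after Kenji ends — done with Kenji.
Lucia starts after Mei ends — done with Mei.
Dmitri starts after Lucia ends — done with Lucia.
Ravi starts after Dmitri ends.
No pair overlaps.

0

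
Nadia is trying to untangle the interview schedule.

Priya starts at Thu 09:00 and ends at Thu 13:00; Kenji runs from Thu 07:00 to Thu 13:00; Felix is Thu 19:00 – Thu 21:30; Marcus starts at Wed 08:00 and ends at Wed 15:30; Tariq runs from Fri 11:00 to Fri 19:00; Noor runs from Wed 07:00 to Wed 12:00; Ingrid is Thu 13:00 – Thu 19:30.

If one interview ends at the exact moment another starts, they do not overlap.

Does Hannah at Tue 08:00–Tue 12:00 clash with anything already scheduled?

Noor: starts Wed 07:00 at or after Hannah ends Tue 12:00 → clear.
Marcus: starts Wed 08:00 at or after Hannah ends Tue 12:00 → clear.
Kenji: starts Thu 07:00 at or after Hannah ends Tue 12:00 → clear.
Priya: starts Thu 09:00 at or after Hannah ends Tue 12:00 → clear.
Ingrid: starts Thu 13:00 at or after Hannah ends Tue 12:00 → clear.
Felix: starts Thu 19:00 at or after Hannah ends Tue 12:00 → clear.
Tariq: starts Fri 11:00 at or after Hannah ends Tue 12:00 → clear.

No — it doesn't clash with anything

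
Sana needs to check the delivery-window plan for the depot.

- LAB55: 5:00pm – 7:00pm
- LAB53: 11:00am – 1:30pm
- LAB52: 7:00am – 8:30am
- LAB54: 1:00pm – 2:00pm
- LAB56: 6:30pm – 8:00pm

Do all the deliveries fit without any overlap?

No

Sorted by start: LAB52, LAB53, LAB54, LAB55, LAB56.
LAB53 starts after LAB52 ends, so LAB52 has no further overlaps.
LAB54 starts before LAB53 ends → LAB53 and LAB54 overlap.
That's a conflict, so the schedule is not conflict-free.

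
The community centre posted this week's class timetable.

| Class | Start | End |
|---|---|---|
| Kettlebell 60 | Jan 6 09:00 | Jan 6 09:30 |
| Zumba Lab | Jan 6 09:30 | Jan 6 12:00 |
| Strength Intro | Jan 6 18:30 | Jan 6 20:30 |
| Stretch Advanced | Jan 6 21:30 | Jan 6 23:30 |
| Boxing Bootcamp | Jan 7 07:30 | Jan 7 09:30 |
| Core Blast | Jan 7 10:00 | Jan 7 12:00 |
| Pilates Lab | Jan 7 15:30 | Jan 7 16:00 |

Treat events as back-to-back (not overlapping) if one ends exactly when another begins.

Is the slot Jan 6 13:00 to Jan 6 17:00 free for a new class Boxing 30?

Yes — the slot is free

Kettlebell 60: ends Jan 6 09:30 at or before Boxing 30 starts Jan 6 13:00 → clear.
Zumba Lab: ends Jan 6 12:00 at or before Boxing 30 starts Jan 6 13:00 → clear.
Strength Intro: starts Jan 6 18:30 at or after Boxing 30 ends Jan 6 17:00 → clear.
Stretch Advanced: starts Jan 6 21:30 at or after Boxing 30 ends Jan 6 17:00 → clear.
Boxing Bootcamp: starts Jan 7 07:30 at or after Boxing 30 ends Jan 6 17:00 → clear.
Core Blast: starts Jan 7 10:00 at or after Boxing 30 ends Jan 6 17:00 → clear.
Pilates Lab: starts Jan 7 15:30 at or after Boxing 30 ends Jan 6 17:00 → clear.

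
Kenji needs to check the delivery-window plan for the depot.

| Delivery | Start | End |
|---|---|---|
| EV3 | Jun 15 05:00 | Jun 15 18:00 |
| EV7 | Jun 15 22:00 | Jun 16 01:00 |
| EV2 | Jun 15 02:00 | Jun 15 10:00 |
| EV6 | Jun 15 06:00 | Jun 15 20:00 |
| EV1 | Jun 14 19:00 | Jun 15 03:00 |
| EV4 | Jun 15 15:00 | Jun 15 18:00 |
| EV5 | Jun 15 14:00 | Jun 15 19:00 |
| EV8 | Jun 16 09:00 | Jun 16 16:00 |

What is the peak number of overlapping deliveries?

4

Sort all start/end points and keep a running count:
Jun 14 19:00 start EV1 → 1
Jun 15 02:00 start EV2 → 2
Jun 15 03:00 end EV1 → 1
Jun 15 05:00 start EV3 → 2
Jun 15 06:00 start EV6 → 3
Jun 15 10:00 end EV2 → 2
Jun 15 14:00 start EV5 → 3
Jun 15 15:00 start EV4 → 4
Jun 15 18:00 end EV3 → 3
Jun 15 18:00 end EV4 → 2
Jun 15 19:00 end EV5 → 1
Jun 15 20:00 end EV6 → 0
Jun 15 22:00 start EV7 → 1
Jun 16 01:00 end EV7 → 0
Jun 16 09:00 start EV8 → 1
Jun 16 16:00 end EV8 → 0
Peak is 4, at Jun 15 15:00 (EV3, EV4, EV5, EV6).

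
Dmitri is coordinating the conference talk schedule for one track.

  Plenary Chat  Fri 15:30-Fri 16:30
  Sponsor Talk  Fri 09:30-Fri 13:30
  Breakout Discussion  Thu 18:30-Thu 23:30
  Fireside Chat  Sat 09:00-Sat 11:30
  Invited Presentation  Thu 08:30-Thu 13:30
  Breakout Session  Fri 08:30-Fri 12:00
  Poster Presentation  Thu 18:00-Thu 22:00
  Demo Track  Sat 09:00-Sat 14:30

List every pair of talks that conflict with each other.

Two intervals overlap when each starts before the other ends.
Sorted by start: Invited Presentation, Poster Presentation, Breakout Discussion, Breakout Session, Sponsor Talk, Plenary Chat, Demo Track, Fireside Chat.
Poster Presentation starts after Invited Presentation ends, so nothing later overlaps Invited Presentation either.
Breakout Discussion starts before Poster Presentation ends → Poster Presentation and Breakout Discussion overlap.
Breakout Session starts after Poster Presentation ends, so nothing later overlaps Poster Presentation either.
Breakout Session starts after Breakout Discussion ends, so nothing later overlaps Breakout Discussion either.
Sponsor Talk starts before Breakout Session ends → Breakout Session and Sponsor Talk overlap.
Plenary Chat starts after Breakout Session ends, so nothing later overlaps Breakout Session either.
Plenary Chat starts after Sponsor Talk ends, so nothing later overlaps Sponsor Talk either.
Demo Track starts after Plenary Chat ends, so nothing later overlaps Plenary Chat either.
Fireside Chat starts before Demo Track ends → Demo Track and Fireside Chat overlap.

Breakout Discussion & Poster Presentation, Breakout Session & Sponsor Talk, Demo Track & Fireside Chat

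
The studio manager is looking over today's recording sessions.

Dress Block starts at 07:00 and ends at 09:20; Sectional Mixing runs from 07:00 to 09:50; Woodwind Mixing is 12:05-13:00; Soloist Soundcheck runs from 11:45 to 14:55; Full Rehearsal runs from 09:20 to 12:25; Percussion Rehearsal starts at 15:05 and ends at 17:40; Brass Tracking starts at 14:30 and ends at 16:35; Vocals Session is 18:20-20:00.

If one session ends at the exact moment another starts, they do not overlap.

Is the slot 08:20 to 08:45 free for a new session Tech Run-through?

Dress Block: starts 07:00 before Tech Run-through ends 08:45, and ends 09:20 after Tech Run-through starts 08:20 → overlap.
Sectional Mixing: starts 07:00 before Tech Run-through ends 08:45, and ends 09:50 after Tech Run-through starts 08:20 → overlap.
Full Rehearsal: starts 09:20 at or after Tech Run-through ends 08:45 → clear.
Soloist Soundcheck: starts 11:45 at or after Tech Run-through ends 08:45 → clear.
Woodwind Mixing: starts 12:05 at or after Tech Run-through ends 08:45 → clear.
Brass Tracking: starts 14:30 at or after Tech Run-through ends 08:45 → clear.
Percussion Rehearsal: starts 15:05 at or after Tech Run-through ends 08:45 → clear.
Vocals Session: starts 18:20 at or after Tech Run-through ends 08:45 → clear.
Tech Run-through overlaps Dress Block, Sectional Mixing.

No — it overlaps Dress Block, Sectional Mixing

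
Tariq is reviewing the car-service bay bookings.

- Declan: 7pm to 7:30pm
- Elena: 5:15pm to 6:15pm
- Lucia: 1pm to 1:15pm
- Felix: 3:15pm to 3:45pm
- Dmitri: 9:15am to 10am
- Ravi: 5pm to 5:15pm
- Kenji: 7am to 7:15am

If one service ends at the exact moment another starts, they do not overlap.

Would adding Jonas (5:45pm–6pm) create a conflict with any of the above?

Yes — it overlaps Elena

Kenji: ends 7:15am at or before Jonas starts 5:45pm → clear.
Dmitri: ends 10am at or before Jonas starts 5:45pm → clear.
Lucia: ends 1:15pm at or before Jonas starts 5:45pm → clear.
Felix: ends 3:45pm at or before Jonas starts 5:45pm → clear.
Ravi: ends 5:15pm at or before Jonas starts 5:45pm → clear.
Elena: starts 5:15pm before Jonas ends 6pm, and ends 6:15pm after Jonas starts 5:45pm → overlap.
Declan: starts 7pm at or after Jonas ends 6pm → clear.
Jonas overlaps Elena.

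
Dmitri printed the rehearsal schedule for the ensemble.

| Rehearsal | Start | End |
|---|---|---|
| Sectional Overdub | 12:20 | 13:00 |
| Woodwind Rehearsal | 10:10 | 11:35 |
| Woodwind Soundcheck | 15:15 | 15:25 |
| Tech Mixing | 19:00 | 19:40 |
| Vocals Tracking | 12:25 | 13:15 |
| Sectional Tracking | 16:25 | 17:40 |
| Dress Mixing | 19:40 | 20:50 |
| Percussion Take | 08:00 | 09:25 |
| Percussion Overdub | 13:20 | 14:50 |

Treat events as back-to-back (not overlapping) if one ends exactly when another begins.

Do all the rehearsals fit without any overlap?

No

Two intervals overlap when each starts before the other ends.
Sorted by start: Percussion Take, Woodwind Rehearsal, Sectional Overdub, Vocals Tracking, Percussion Overdub, Woodwind Soundcheck, Sectional Tracking, Tech Mixing, Dress Mixing.
Woodwind Rehearsal starts after Percussion Take ends — done with Percussion Take.
Sectional Overdub starts after Woodwind Rehearsal ends — done with Woodwind Rehearsal.
Vocals Tracking starts before Sectional Overdub ends → Sectional Overdub and Vocals Tracking overlap.
That's a conflict, so the schedule is not conflict-free.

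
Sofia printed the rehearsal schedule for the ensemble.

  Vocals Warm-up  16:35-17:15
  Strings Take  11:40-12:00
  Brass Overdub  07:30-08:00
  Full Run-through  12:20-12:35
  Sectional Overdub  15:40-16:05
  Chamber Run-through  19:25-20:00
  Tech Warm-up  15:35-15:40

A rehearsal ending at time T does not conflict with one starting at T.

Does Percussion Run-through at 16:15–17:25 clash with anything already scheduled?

Brass Overdub: ends 08:00 at or before Percussion Run-through starts 16:15 → clear.
Strings Take: ends 12:00 at or before Percussion Run-through starts 16:15 → clear.
Full Run-through: ends 12:35 at or before Percussion Run-through starts 16:15 → clear.
Tech Warm-up: ends 15:40 at or before Percussion Run-through starts 16:15 → clear.
Sectional Overdub: ends 16:05 at or before Percussion Run-through starts 16:15 → clear.
Vocals Warm-up: starts 16:35 before Percussion Run-through ends 17:25, and ends 17:15 after Percussion Run-through starts 16:15 → overlap.
Chamber Run-through: starts 19:25 at or after Percussion Run-through ends 17:25 → clear.
Percussion Run-through overlaps Vocals Warm-up.

Yes — it overlaps Vocals Warm-up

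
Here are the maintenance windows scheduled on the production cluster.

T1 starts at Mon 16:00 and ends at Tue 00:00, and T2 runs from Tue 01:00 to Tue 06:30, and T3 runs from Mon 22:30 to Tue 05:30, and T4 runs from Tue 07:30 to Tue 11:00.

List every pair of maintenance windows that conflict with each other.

T1 & T3, T2 & T3

Two intervals overlap when each starts before the other ends.
Sorted by start: T1, T3, T2, T4.
T3 starts before T1 ends → T1 and T3 overlap.
T2 starts after T1 ends, so nothing later overlaps T1 either.
T2 starts before T3 ends → T3 and T2 overlap.
T4 starts after T3 ends.
T4 starts after T2 ends.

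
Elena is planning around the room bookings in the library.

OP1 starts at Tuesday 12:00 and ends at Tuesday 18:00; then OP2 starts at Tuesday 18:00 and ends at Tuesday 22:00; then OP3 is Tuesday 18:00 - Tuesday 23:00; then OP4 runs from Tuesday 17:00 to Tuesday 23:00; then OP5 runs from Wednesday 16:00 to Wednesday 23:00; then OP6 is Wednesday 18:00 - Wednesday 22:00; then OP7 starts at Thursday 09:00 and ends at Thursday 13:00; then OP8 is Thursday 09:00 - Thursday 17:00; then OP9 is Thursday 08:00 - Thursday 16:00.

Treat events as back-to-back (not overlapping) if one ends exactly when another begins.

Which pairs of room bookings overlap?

Sorted by start: OP1, OP4, OP2, OP3, OP5, OP6, OP9, OP7, OP8.
OP4 starts before OP1 ends → OP1 and OP4 overlap.
OP2 starts exactly when OP1 ends (back-to-back, no overlap) — done with OP1.
OP2 starts before OP4 ends → OP4 and OP2 overlap.
OP3 starts before OP4 ends → OP4 and OP3 overlap.
OP5 starts after OP4 ends — done with OP4.
OP3 starts before OP2 ends → OP2 and OP3 overlap.
OP5 starts after OP2 ends — done with OP2.
OP5 starts after OP3 ends — done with OP3.
OP6 starts before OP5 ends → OP5 and OP6 overlap.
OP9 starts after OP5 ends — done with OP5.
OP9 starts after OP6 ends — done with OP6.
OP7 starts before OP9 ends → OP9 and OP7 overlap.
OP8 starts before OP9 ends → OP9 and OP8 overlap.
OP8 starts before OP7 ends → OP7 and OP8 overlap.

OP1 & OP4, OP2 & OP3, OP2 & OP4, OP3 & OP4, OP5 & OP6, OP7 & OP8, OP7 & OP9, OP8 & OP9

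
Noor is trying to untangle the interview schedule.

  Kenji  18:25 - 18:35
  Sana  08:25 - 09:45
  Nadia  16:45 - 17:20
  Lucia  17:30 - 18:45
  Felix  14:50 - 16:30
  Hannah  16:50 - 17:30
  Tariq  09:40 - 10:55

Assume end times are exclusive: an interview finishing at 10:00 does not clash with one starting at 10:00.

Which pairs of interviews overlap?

Hannah & Nadia, Kenji & Lucia, Sana & Tariq

Sorted by start: Sana, Tariq, Felix, Nadia, Hannah, Lucia, Kenji.
Tariq starts before Sana ends → Sana and Tariq overlap.
Felix starts after Sana ends, so nothing later overlaps Sana either.
Felix starts after Tariq ends, so nothing later overlaps Tariq either.
Nadia starts after Felix ends, so nothing later overlaps Felix either.
Hannah starts before Nadia ends → Nadia and Hannah overlap.
Lucia starts after Nadia ends, so nothing later overlaps Nadia either.
Lucia starts exactly when Hannah ends (back-to-back, no overlap), so nothing later overlaps Hannah either.
Kenji starts before Lucia ends → Lucia and Kenji overlap.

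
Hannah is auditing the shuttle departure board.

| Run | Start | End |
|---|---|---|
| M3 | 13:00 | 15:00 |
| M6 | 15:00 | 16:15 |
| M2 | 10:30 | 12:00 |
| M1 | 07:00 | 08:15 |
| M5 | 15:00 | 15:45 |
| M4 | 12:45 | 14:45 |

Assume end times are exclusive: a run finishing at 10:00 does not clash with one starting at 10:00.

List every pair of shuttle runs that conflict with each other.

M3 & M4, M5 & M6

Sorted by start: M1, M2, M4, M3, M5, M6.
M2 starts after M1 ends — done with M1.
M4 starts after M2 ends — done with M2.
M3 starts before M4 ends → M4 and M3 overlap.
M5 starts after M4 ends — done with M4.
M5 starts exactly when M3 ends (back-to-back, no overlap) — done with M3.
M6 starts before M5 ends → M5 and M6 overlap.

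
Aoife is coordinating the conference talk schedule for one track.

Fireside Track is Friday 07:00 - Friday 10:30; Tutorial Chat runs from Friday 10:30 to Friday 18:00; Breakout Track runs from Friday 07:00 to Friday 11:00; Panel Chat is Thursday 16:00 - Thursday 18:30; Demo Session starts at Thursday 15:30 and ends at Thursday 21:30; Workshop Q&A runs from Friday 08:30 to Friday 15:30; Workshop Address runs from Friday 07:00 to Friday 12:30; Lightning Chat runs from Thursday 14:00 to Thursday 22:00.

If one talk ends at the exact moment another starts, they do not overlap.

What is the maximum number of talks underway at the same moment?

Sweep the timeline, counting +1 at each start and −1 at each end (ends before starts at a tie):
Thursday 14:00 start Lightning Chat → 1
Thursday 15:30 start Demo Session → 2
Thursday 16:00 start Panel Chat → 3
Thursday 18:30 end Panel Chat → 2
Thursday 21:30 end Demo Session → 1
Thursday 22:00 end Lightning Chat → 0
Friday 07:00 start Breakout Track → 1
Friday 07:00 start Fireside Track → 2
Friday 07:00 start Workshop Address → 3
Friday 08:30 start Workshop Q&A → 4
Friday 10:30 end Fireside Track → 3
Friday 10:30 start Tutorial Chat → 4
Friday 11:00 end Breakout Track → 3
Friday 12:30 end Workshop Address → 2
Friday 15:30 end Workshop Q&A → 1
Friday 18:00 end Tutorial Chat → 0
Peak is 4, at Friday 08:30 (Breakout Track, Fireside Track, Workshop Address, Workshop Q&A).

4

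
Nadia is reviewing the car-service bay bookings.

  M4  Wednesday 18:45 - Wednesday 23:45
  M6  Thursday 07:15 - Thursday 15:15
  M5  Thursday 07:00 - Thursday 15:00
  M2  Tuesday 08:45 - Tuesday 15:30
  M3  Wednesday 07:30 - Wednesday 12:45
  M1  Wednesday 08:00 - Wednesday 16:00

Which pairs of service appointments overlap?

Check each pair: they overlap iff neither finishes before the other starts.
Sorted by start: M2, M3, M1, M4, M5, M6.
M3 starts after M2 ends; M2 is clear from here.
M1 starts before M3 ends → M3 and M1 overlap.
M4 starts after M3 ends; M3 is clear from here.
M4 starts after M1 ends; M1 is clear from here.
M5 starts after M4 ends; M4 is clear from here.
M6 starts before M5 ends → M5 and M6 overlap.

M1 & M3, M5 & M6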